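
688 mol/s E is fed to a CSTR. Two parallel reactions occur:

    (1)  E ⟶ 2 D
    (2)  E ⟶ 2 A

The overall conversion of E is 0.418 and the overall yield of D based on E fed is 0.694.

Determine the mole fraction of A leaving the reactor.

0.1

Yield of D: 2ξ₁ / 688 = 0.694 → ξ₁ = 238.7 mol/s.
Conversion of E: 1ξ₁ + 1ξ₂ = 0.418 × 688 = 287.6 → ξ₂ = 48.85 mol/s.
Outlet amounts (n = n₀ + Σ ν·ξ):
  E: 688 − 1(238.7) − 1(48.85) = 400.4
  D: 0 + 2(238.7) = 477.5
  A: 0 + 2(48.85) = 97.7
Total out = 975.6 mol/s; y_A = 97.7 / 975.6 = 0.1001.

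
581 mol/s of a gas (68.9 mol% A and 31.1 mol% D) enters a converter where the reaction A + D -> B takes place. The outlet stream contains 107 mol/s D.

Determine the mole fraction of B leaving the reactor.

For D: n = n₀ − 1ξ → 107 = 180.7 − 1ξ, giving ξ = 73.69 mol/s.
Outlet amounts (n = n₀ + ν ξ):
  A: 400.3 − 1(73.69) = 326.6
  D: 180.7 − 1(73.69) = 107
  B: 0 + 1(73.69) = 73.69
Total out = 507.3 mol/s; y_B = 73.69 / 507.3 = 0.1453.

0.145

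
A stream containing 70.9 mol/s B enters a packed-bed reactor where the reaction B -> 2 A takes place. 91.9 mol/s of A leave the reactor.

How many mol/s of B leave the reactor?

For A: n = n₀ + 2ξ → 91.9 = 0 + 2ξ, giving ξ = 45.95 mol/s.
Outlet amounts (n = n₀ + ν ξ):
  B: 70.9 − 1(45.95) = 24.95
  A: 0 + 2(45.95) = 91.9

25 mol/s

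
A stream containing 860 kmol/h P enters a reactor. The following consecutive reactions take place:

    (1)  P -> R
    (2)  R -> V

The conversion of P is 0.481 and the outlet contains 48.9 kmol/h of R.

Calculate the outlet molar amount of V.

365 kmol/h

Conversion of P: P consumed = 1ξ₁ = 0.481 × 860 → ξ₁ = 413.7 kmol/h.
R balance: n_R = 0 + 1ξ₁ − 1ξ₂ = 48.9 → ξ₂ = (1·413.7 − 48.9)/1 = 364.8 kmol/h.
Outlet amounts (n = n₀ + Σ ν·ξ):
  P: 860 − 1(413.7) = 446.3
  R: 0 + 1(413.7) − 1(364.8) = 48.9
  V: 0 + 1(364.8) = 364.8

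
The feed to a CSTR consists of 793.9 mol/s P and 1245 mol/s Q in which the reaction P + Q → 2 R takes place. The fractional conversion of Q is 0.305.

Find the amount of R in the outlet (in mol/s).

Q reacted = 0.305 × 1245 = 379.7 mol/s; ν_Q = −1, so ξ = 379.7/1 = 379.7 mol/s.
Outlet amounts (n = n₀ + ν ξ):
  P: 793.9 − 1(379.7) = 414.2
  Q: 1245 − 1(379.7) = 865.3
  R: 0 + 2(379.7) = 759.4

759 mol/s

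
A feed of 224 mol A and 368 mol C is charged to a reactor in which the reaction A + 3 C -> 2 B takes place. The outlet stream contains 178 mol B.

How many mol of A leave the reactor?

For B: n = n₀ + 2ξ → 178 = 0 + 2ξ, giving ξ = 89 mol.
Outlet amounts (n = n₀ + ν ξ):
  A: 224 − 1(89) = 135
  C: 368 − 3(89) = 101
  B: 0 + 2(89) = 178

135 mol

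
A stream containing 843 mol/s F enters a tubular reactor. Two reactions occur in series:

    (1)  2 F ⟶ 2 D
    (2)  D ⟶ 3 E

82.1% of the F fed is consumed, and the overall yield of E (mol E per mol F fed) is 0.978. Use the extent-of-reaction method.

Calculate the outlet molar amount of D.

417 mol/s

Conversion of F: F consumed = 2ξ₁ = 0.821 × 843 → ξ₁ = 346.1 mol/s.
Yield of E: 3ξ₂ / 843 = 0.978 → ξ₂ = 274.8 mol/s.
Outlet amounts (n = n₀ + Σ ν·ξ):
  F: 843 − 2(346.1) = 150.9
  D: 0 + 2(346.1) − 1(274.8) = 417.3
  E: 0 + 3(274.8) = 824.5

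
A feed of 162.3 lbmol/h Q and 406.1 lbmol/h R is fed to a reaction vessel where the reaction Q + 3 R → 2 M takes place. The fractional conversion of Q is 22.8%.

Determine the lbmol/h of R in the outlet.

Q reacted = 0.228 × 162.3 = 37 lbmol/h; ν_Q = −1, so ξ = 37/1 = 37 lbmol/h.
Outlet amounts (n = n₀ + ν ξ):
  Q: 162.3 − 1(37) = 125.3
  R: 406.1 − 3(37) = 295.1
  M: 0 + 2(37) = 74.01

295 lbmol/h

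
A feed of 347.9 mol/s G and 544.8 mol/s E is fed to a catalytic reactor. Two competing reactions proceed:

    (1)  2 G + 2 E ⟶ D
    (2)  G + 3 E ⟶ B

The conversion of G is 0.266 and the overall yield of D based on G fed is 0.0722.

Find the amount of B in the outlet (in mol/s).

42.3 mol/s

Yield of D: 1ξ₁ / 347.9 = 0.0722 → ξ₁ = 25.12 mol/s.
Conversion of G: 2ξ₁ + 1ξ₂ = 0.266 × 347.9 = 92.54 → ξ₂ = 42.3 mol/s.
Outlet amounts (n = n₀ + Σ ν·ξ):
  G: 347.9 − 2(25.12) − 1(42.3) = 255.4
  E: 544.8 − 2(25.12) − 3(42.3) = 367.6
  D: 0 + 1(25.12) = 25.12
  B: 0 + 1(42.3) = 42.3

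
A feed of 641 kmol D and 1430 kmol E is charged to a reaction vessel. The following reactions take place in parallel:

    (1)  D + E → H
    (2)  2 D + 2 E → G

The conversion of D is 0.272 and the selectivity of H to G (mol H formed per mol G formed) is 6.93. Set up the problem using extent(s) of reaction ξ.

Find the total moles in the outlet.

Conversion of D: D consumed = 0.272 × 641 = 174.4 kmol = 1ξ₁ + 2ξ₂.
Selectivity: 1ξ₁ / (1ξ₂) = 6.93 → ξ₁ = 6.93 ξ₂.
Substitute: (1·6.93 + 2) ξ₂ = 174.4 → ξ₂ = 19.52 kmol, ξ₁ = 135.3 kmol.
Outlet amounts (n = n₀ + Σ ν·ξ):
  D: 641 − 1(135.3) − 2(19.52) = 466.6
  E: 1430 − 1(135.3) − 2(19.52) = 1256
  H: 0 + 1(135.3) = 135.3
  G: 0 + 1(19.52) = 19.52
Total out = 466.6 + 1256 + 135.3 + 19.52 = 1877 kmol.

1880 kmol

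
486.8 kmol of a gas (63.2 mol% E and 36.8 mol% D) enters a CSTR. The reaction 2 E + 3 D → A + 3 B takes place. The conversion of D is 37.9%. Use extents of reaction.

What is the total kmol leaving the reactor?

464 kmol

D reacted = 0.379 × 179.1 = 67.89 kmol; ν_D = −3, so ξ = 67.89/3 = 22.63 kmol.
Outlet amounts (n = n₀ + ν ξ):
  E: 307.7 − 2(22.63) = 262.4
  D: 179.1 − 3(22.63) = 111.2
  A: 0 + 1(22.63) = 22.63
  B: 0 + 3(22.63) = 67.89
Total out = 262.4 + 111.2 + 22.63 + 67.89 = 464.2 kmol.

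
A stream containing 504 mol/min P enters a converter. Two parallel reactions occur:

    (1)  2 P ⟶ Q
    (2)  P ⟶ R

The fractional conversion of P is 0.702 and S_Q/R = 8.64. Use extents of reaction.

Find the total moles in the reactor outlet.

337 mol/min

Conversion of P: P consumed = 0.702 × 504 = 353.8 mol/min = 2ξ₁ + 1ξ₂.
Selectivity: 1ξ₁ / (1ξ₂) = 8.64 → ξ₁ = 8.64 ξ₂.
Substitute: (2·8.64 + 1) ξ₂ = 353.8 → ξ₂ = 19.35 mol/min, ξ₁ = 167.2 mol/min.
Outlet amounts (n = n₀ + Σ ν·ξ):
  P: 504 − 2(167.2) − 1(19.35) = 150.2
  Q: 0 + 1(167.2) = 167.2
  R: 0 + 1(19.35) = 19.35
Total out = 150.2 + 167.2 + 19.35 = 336.8 mol/min.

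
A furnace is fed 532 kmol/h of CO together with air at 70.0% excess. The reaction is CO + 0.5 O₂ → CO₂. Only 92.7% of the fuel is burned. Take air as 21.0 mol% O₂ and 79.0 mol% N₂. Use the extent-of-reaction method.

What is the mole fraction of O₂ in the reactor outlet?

Stoichiometric O₂ = 0.5 × 532 = 266 kmol/h; O₂ fed = 266 × 1.700 = 452.2 kmol/h.
N₂ fed = 452.2 × 79/21 = 1701 kmol/h.
Fuel reacted = 0.927 × 532 → ξ = 493.2 kmol/h.
Outlet (n = n₀ + ν ξ):
  CO: 532 − 1(493.2) = 38.84
  O₂: 452.2 − 0.5(493.2) = 205.6
  N₂: 1701 (inert)
  CO₂: 0 + 1(493.2) = 493.2
Total out = 2439 kmol/h; y_O₂ = 205.6 / 2439 = 0.08431.

0.0843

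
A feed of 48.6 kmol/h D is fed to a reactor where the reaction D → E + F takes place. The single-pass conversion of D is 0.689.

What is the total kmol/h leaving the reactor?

D reacted = 0.689 × 48.6 = 33.49 kmol/h; ν_D = −1, so ξ = 33.49/1 = 33.49 kmol/h.
Outlet amounts (n = n₀ + ν ξ):
  D: 48.6 − 1(33.49) = 15.11
  E: 0 + 1(33.49) = 33.49
  F: 0 + 1(33.49) = 33.49
Total out = 15.11 + 33.49 + 33.49 = 82.09 kmol/h.

82.1 kmol/h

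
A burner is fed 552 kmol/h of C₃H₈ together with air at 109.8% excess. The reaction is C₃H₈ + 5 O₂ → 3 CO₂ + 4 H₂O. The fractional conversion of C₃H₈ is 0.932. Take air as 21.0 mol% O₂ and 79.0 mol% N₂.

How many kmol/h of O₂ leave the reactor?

3220 kmol/h

Stoichiometric O₂ = 5 × 552 = 2760 kmol/h; O₂ fed = 2760 × 2.098 = 5790 kmol/h.
N₂ fed = 5790 × 79/21 = 21780 kmol/h.
Fuel reacted = 0.932 × 552 → ξ = 514.5 kmol/h.
Outlet (n = n₀ + ν ξ):
  C₃H₈: 552 − 1(514.5) = 37.54
  O₂: 5790 − 5(514.5) = 3218
  N₂: 21780 (inert)
  CO₂: 0 + 3(514.5) = 1543
  H₂O: 0 + 4(514.5) = 2058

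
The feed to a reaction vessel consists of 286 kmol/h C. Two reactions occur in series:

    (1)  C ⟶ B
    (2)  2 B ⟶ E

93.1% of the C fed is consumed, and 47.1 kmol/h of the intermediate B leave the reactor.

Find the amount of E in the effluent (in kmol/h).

Conversion of C: C consumed = 1ξ₁ = 0.931 × 286 → ξ₁ = 266.3 kmol/h.
B balance: n_B = 0 + 1ξ₁ − 2ξ₂ = 47.1 → ξ₂ = (1·266.3 − 47.1)/2 = 109.6 kmol/h.
Outlet amounts (n = n₀ + Σ ν·ξ):
  C: 286 − 1(266.3) = 19.73
  B: 0 + 1(266.3) − 2(109.6) = 47.1
  E: 0 + 1(109.6) = 109.6

110 kmol/h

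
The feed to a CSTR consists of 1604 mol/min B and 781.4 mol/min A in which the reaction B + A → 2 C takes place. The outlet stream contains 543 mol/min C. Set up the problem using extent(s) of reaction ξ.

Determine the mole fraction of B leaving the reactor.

For C: n = n₀ + 2ξ → 543 = 0 + 2ξ, giving ξ = 271.5 mol/min.
Outlet amounts (n = n₀ + ν ξ):
  B: 1604 − 1(271.5) = 1332
  A: 781.4 − 1(271.5) = 509.9
  C: 0 + 2(271.5) = 543
Total out = 2385 mol/min; y_B = 1332 / 2385 = 0.5586.

0.559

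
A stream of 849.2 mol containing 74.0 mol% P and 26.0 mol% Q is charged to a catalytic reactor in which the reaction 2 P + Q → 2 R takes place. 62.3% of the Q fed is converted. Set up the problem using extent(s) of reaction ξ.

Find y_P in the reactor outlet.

0.496

Q reacted = 0.623 × 220.8 = 137.6 mol; ν_Q = −1, so ξ = 137.6/1 = 137.6 mol.
Outlet amounts (n = n₀ + ν ξ):
  P: 628.4 − 2(137.6) = 353.3
  Q: 220.8 − 1(137.6) = 83.24
  R: 0 + 2(137.6) = 275.1
Total out = 711.6 mol; y_P = 353.3 / 711.6 = 0.4965.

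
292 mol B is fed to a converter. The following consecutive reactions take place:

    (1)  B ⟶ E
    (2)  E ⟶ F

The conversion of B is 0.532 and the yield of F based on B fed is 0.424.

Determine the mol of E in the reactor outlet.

31.5 mol

Conversion of B: B consumed = 1ξ₁ = 0.532 × 292 → ξ₁ = 155.3 mol.
Yield of F: 1ξ₂ / 292 = 0.424 → ξ₂ = 123.8 mol.
Outlet amounts (n = n₀ + Σ ν·ξ):
  B: 292 − 1(155.3) = 136.7
  E: 0 + 1(155.3) − 1(123.8) = 31.54
  F: 0 + 1(123.8) = 123.8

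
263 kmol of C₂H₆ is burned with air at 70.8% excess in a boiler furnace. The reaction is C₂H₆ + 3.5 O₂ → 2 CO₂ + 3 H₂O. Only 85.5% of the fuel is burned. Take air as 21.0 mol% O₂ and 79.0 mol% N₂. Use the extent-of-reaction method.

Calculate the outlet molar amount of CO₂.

Stoichiometric O₂ = 3.5 × 263 = 920.5 kmol; O₂ fed = 920.5 × 1.708 = 1572 kmol.
N₂ fed = 1572 × 79/21 = 5915 kmol.
Fuel reacted = 0.855 × 263 → ξ = 224.9 kmol.
Outlet (n = n₀ + ν ξ):
  C₂H₆: 263 − 1(224.9) = 38.13
  O₂: 1572 − 3.5(224.9) = 785.2
  N₂: 5915 (inert)
  CO₂: 0 + 2(224.9) = 449.7
  H₂O: 0 + 3(224.9) = 674.6

450 kmol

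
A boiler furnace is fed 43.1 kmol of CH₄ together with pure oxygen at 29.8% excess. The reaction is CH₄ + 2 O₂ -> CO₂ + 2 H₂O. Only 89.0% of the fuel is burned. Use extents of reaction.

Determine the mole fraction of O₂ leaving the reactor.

Stoichiometric O₂ = 2 × 43.1 = 86.2 kmol; O₂ fed = 86.2 × 1.298 = 111.9 kmol.
Fuel reacted = 0.89 × 43.1 → ξ = 38.36 kmol.
Outlet (n = n₀ + ν ξ):
  CH₄: 43.1 − 1(38.36) = 4.741
  O₂: 111.9 − 2(38.36) = 35.17
  CO₂: 0 + 1(38.36) = 38.36
  H₂O: 0 + 2(38.36) = 76.72
Total out = 155 kmol; y_O₂ = 35.17 / 155 = 0.2269.

0.227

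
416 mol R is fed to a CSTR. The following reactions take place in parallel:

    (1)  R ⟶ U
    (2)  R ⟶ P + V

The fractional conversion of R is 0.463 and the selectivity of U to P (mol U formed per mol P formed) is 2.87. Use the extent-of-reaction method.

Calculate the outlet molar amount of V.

Conversion of R: R consumed = 0.463 × 416 = 192.6 mol = 1ξ₁ + 1ξ₂.
Selectivity: 1ξ₁ / (1ξ₂) = 2.87 → ξ₁ = 2.87 ξ₂.
Substitute: (1·2.87 + 1) ξ₂ = 192.6 → ξ₂ = 49.77 mol, ξ₁ = 142.8 mol.
Outlet amounts (n = n₀ + Σ ν·ξ):
  R: 416 − 1(142.8) − 1(49.77) = 223.4
  U: 0 + 1(142.8) = 142.8
  P: 0 + 1(49.77) = 49.77
  V: 0 + 1(49.77) = 49.77

49.8 mol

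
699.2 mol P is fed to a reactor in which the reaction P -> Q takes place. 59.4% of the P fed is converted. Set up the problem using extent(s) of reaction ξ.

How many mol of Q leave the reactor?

415 mol

P reacted = 0.594 × 699.2 = 415.3 mol; ν_P = −1, so ξ = 415.3/1 = 415.3 mol.
Outlet amounts (n = n₀ + ν ξ):
  P: 699.2 − 1(415.3) = 283.9
  Q: 0 + 1(415.3) = 415.3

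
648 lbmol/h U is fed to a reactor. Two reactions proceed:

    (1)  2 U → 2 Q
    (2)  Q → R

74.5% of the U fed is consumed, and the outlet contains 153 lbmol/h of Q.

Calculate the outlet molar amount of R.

Conversion of U: U consumed = 2ξ₁ = 0.745 × 648 → ξ₁ = 241.4 lbmol/h.
Q balance: n_Q = 0 + 2ξ₁ − 1ξ₂ = 153 → ξ₂ = (2·241.4 − 153)/1 = 329.8 lbmol/h.
Outlet amounts (n = n₀ + Σ ν·ξ):
  U: 648 − 2(241.4) = 165.2
  Q: 0 + 2(241.4) − 1(329.8) = 153
  R: 0 + 1(329.8) = 329.8

330 lbmol/h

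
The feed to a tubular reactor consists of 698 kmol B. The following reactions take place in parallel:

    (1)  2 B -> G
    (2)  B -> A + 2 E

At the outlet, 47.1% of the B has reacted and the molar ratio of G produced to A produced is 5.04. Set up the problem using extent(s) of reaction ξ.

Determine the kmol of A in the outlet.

29.7 kmol

Conversion of B: B consumed = 0.471 × 698 = 328.8 kmol = 2ξ₁ + 1ξ₂.
Selectivity: 1ξ₁ / (1ξ₂) = 5.04 → ξ₁ = 5.04 ξ₂.
Substitute: (2·5.04 + 1) ξ₂ = 328.8 → ξ₂ = 29.67 kmol, ξ₁ = 149.5 kmol.
Outlet amounts (n = n₀ + Σ ν·ξ):
  B: 698 − 2(149.5) − 1(29.67) = 369.2
  G: 0 + 1(149.5) = 149.5
  A: 0 + 1(29.67) = 29.67
  E: 0 + 2(29.67) = 59.34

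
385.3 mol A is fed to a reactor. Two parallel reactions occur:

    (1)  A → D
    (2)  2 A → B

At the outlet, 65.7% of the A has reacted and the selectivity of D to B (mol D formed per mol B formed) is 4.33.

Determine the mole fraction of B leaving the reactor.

Conversion of A: A consumed = 0.657 × 385.3 = 253.1 mol = 1ξ₁ + 2ξ₂.
Selectivity: 1ξ₁ / (1ξ₂) = 4.33 → ξ₁ = 4.33 ξ₂.
Substitute: (1·4.33 + 2) ξ₂ = 253.1 → ξ₂ = 39.99 mol, ξ₁ = 173.2 mol.
Outlet amounts (n = n₀ + Σ ν·ξ):
  A: 385.3 − 1(173.2) − 2(39.99) = 132.2
  D: 0 + 1(173.2) = 173.2
  B: 0 + 1(39.99) = 39.99
Total out = 345.3 mol; y_B = 39.99 / 345.3 = 0.1158.

0.116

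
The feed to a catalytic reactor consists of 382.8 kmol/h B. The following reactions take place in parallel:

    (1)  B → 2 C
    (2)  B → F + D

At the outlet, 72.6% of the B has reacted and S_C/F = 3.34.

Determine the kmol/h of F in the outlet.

104 kmol/h

Conversion of B: B consumed = 0.726 × 382.8 = 277.9 kmol/h = 1ξ₁ + 1ξ₂.
Selectivity: 2ξ₁ / (1ξ₂) = 3.34 → ξ₁ = 1.67 ξ₂.
Substitute: (1·1.67 + 1) ξ₂ = 277.9 → ξ₂ = 104.1 kmol/h, ξ₁ = 173.8 kmol/h.
Outlet amounts (n = n₀ + Σ ν·ξ):
  B: 382.8 − 1(173.8) − 1(104.1) = 104.9
  C: 0 + 2(173.8) = 347.7
  F: 0 + 1(104.1) = 104.1
  D: 0 + 1(104.1) = 104.1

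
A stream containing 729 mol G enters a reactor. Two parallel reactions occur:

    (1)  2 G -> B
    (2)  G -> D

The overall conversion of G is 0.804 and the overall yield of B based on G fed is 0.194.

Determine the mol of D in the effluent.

Yield of B: 1ξ₁ / 729 = 0.194 → ξ₁ = 141.4 mol.
Conversion of G: 2ξ₁ + 1ξ₂ = 0.804 × 729 = 586.1 → ξ₂ = 303.3 mol.
Outlet amounts (n = n₀ + Σ ν·ξ):
  G: 729 − 2(141.4) − 1(303.3) = 142.9
  B: 0 + 1(141.4) = 141.4
  D: 0 + 1(303.3) = 303.3

303 mol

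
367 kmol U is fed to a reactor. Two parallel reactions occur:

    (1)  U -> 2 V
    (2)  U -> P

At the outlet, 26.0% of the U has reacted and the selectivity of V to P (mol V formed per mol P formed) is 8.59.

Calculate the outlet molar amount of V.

Conversion of U: U consumed = 0.26 × 367 = 95.42 kmol = 1ξ₁ + 1ξ₂.
Selectivity: 2ξ₁ / (1ξ₂) = 8.59 → ξ₁ = 4.295 ξ₂.
Substitute: (1·4.295 + 1) ξ₂ = 95.42 → ξ₂ = 18.02 kmol, ξ₁ = 77.4 kmol.
Outlet amounts (n = n₀ + Σ ν·ξ):
  U: 367 − 1(77.4) − 1(18.02) = 271.6
  V: 0 + 2(77.4) = 154.8
  P: 0 + 1(18.02) = 18.02

155 kmol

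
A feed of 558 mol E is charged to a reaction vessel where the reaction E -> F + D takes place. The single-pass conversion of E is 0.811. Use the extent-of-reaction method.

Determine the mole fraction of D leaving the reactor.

0.448

E reacted = 0.811 × 558 = 452.5 mol; ν_E = −1, so ξ = 452.5/1 = 452.5 mol.
Outlet amounts (n = n₀ + ν ξ):
  E: 558 − 1(452.5) = 105.5
  F: 0 + 1(452.5) = 452.5
  D: 0 + 1(452.5) = 452.5
Total out = 1011 mol; y_D = 452.5 / 1011 = 0.4478.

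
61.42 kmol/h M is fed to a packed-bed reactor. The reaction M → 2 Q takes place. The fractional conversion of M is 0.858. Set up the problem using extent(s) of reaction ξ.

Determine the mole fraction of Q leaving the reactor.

0.924

M reacted = 0.858 × 61.42 = 52.7 kmol/h; ν_M = −1, so ξ = 52.7/1 = 52.7 kmol/h.
Outlet amounts (n = n₀ + ν ξ):
  M: 61.42 − 1(52.7) = 8.722
  Q: 0 + 2(52.7) = 105.4
Total out = 114.1 kmol/h; y_Q = 105.4 / 114.1 = 0.9236.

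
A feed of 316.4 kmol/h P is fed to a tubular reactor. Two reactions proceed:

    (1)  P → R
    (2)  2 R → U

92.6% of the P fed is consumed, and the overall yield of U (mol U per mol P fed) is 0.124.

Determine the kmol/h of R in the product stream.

Conversion of P: P consumed = 1ξ₁ = 0.926 × 316.4 → ξ₁ = 293 kmol/h.
Yield of U: 1ξ₂ / 316.4 = 0.124 → ξ₂ = 39.23 kmol/h.
Outlet amounts (n = n₀ + Σ ν·ξ):
  P: 316.4 − 1(293) = 23.41
  R: 0 + 1(293) − 2(39.23) = 214.5
  U: 0 + 1(39.23) = 39.23

215 kmol/h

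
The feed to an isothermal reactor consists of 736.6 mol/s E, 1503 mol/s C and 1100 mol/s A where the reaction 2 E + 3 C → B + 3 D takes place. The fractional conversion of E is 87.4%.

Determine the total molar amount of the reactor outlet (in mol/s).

E reacted = 0.874 × 736.6 = 643.8 mol/s; ν_E = −2, so ξ = 643.8/2 = 321.9 mol/s.
Outlet amounts (n = n₀ + ν ξ):
  E: 736.6 − 2(321.9) = 92.81
  C: 1503 − 3(321.9) = 537.3
  B: 0 + 1(321.9) = 321.9
  D: 0 + 3(321.9) = 965.7
  A: 1100 (inert)
Total out = 92.81 + 537.3 + 321.9 + 965.7 + 1100 = 3018 mol/s.

3020 mol/s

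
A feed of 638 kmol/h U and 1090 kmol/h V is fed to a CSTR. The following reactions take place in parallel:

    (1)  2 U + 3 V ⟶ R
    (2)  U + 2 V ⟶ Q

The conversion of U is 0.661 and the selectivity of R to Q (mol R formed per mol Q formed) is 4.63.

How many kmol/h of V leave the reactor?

437 kmol/h

Conversion of U: U consumed = 0.661 × 638 = 421.7 kmol/h = 2ξ₁ + 1ξ₂.
Selectivity: 1ξ₁ / (1ξ₂) = 4.63 → ξ₁ = 4.63 ξ₂.
Substitute: (2·4.63 + 1) ξ₂ = 421.7 → ξ₂ = 41.1 kmol/h, ξ₁ = 190.3 kmol/h.
Outlet amounts (n = n₀ + Σ ν·ξ):
  U: 638 − 2(190.3) − 1(41.1) = 216.3
  V: 1090 − 3(190.3) − 2(41.1) = 436.9
  R: 0 + 1(190.3) = 190.3
  Q: 0 + 1(41.1) = 41.1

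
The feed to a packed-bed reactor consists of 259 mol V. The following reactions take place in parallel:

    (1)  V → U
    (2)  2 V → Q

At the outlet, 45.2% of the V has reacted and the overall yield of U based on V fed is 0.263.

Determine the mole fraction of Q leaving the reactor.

0.104

Yield of U: 1ξ₁ / 259 = 0.263 → ξ₁ = 68.12 mol.
Conversion of V: 1ξ₁ + 2ξ₂ = 0.452 × 259 = 117.1 → ξ₂ = 24.48 mol.
Outlet amounts (n = n₀ + Σ ν·ξ):
  V: 259 − 1(68.12) − 2(24.48) = 141.9
  U: 0 + 1(68.12) = 68.12
  Q: 0 + 1(24.48) = 24.48
Total out = 234.5 mol; y_Q = 24.48 / 234.5 = 0.1044.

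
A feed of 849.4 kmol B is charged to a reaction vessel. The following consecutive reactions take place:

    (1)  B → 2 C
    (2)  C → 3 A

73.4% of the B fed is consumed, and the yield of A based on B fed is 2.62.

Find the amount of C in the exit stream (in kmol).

Conversion of B: B consumed = 1ξ₁ = 0.734 × 849.4 → ξ₁ = 623.5 kmol.
Yield of A: 3ξ₂ / 849.4 = 2.62 → ξ₂ = 741.8 kmol.
Outlet amounts (n = n₀ + Σ ν·ξ):
  B: 849.4 − 1(623.5) = 225.9
  C: 0 + 2(623.5) − 1(741.8) = 505.1
  A: 0 + 3(741.8) = 2225

505 kmol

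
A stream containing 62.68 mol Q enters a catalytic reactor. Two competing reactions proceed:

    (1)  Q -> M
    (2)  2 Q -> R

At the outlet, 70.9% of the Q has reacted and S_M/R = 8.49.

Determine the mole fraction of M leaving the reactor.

0.615

Conversion of Q: Q consumed = 0.709 × 62.68 = 44.44 mol = 1ξ₁ + 2ξ₂.
Selectivity: 1ξ₁ / (1ξ₂) = 8.49 → ξ₁ = 8.49 ξ₂.
Substitute: (1·8.49 + 2) ξ₂ = 44.44 → ξ₂ = 4.236 mol, ξ₁ = 35.97 mol.
Outlet amounts (n = n₀ + Σ ν·ξ):
  Q: 62.68 − 1(35.97) − 2(4.236) = 18.24
  M: 0 + 1(35.97) = 35.97
  R: 0 + 1(4.236) = 4.236
Total out = 58.44 mol; y_M = 35.97 / 58.44 = 0.6154.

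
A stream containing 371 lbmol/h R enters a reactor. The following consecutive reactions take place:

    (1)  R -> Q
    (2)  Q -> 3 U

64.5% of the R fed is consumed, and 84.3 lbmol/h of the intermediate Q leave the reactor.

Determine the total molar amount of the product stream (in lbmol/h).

681 lbmol/h

Conversion of R: R consumed = 1ξ₁ = 0.645 × 371 → ξ₁ = 239.3 lbmol/h.
Q balance: n_Q = 0 + 1ξ₁ − 1ξ₂ = 84.3 → ξ₂ = (1·239.3 − 84.3)/1 = 155 lbmol/h.
Outlet amounts (n = n₀ + Σ ν·ξ):
  R: 371 − 1(239.3) = 131.7
  Q: 0 + 1(239.3) − 1(155) = 84.3
  U: 0 + 3(155) = 465
Total out = 131.7 + 84.3 + 465 = 681 lbmol/h.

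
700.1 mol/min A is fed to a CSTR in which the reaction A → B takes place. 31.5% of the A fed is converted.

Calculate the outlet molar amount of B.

221 mol/min

A reacted = 0.315 × 700.1 = 220.5 mol/min; ν_A = −1, so ξ = 220.5/1 = 220.5 mol/min.
Outlet amounts (n = n₀ + ν ξ):
  A: 700.1 − 1(220.5) = 479.6
  B: 0 + 1(220.5) = 220.5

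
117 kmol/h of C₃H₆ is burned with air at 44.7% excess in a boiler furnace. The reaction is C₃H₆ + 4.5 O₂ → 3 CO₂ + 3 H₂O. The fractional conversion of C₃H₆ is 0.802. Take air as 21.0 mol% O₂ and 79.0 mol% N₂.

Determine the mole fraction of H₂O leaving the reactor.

0.0742

Stoichiometric O₂ = 4.5 × 117 = 526.5 kmol/h; O₂ fed = 526.5 × 1.447 = 761.8 kmol/h.
N₂ fed = 761.8 × 79/21 = 2866 kmol/h.
Fuel reacted = 0.802 × 117 → ξ = 93.83 kmol/h.
Outlet (n = n₀ + ν ξ):
  C₃H₆: 117 − 1(93.83) = 23.17
  O₂: 761.8 − 4.5(93.83) = 339.6
  N₂: 2866 (inert)
  CO₂: 0 + 3(93.83) = 281.5
  H₂O: 0 + 3(93.83) = 281.5
Total out = 3792 kmol/h; y_H₂O = 281.5 / 3792 = 0.07424.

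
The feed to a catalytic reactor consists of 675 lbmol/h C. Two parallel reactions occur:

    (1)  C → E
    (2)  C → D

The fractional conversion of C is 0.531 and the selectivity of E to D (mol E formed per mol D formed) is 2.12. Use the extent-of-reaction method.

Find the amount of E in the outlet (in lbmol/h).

Conversion of C: C consumed = 0.531 × 675 = 358.4 lbmol/h = 1ξ₁ + 1ξ₂.
Selectivity: 1ξ₁ / (1ξ₂) = 2.12 → ξ₁ = 2.12 ξ₂.
Substitute: (1·2.12 + 1) ξ₂ = 358.4 → ξ₂ = 114.9 lbmol/h, ξ₁ = 243.5 lbmol/h.
Outlet amounts (n = n₀ + Σ ν·ξ):
  C: 675 − 1(243.5) − 1(114.9) = 316.6
  E: 0 + 1(243.5) = 243.5
  D: 0 + 1(114.9) = 114.9

244 lbmol/h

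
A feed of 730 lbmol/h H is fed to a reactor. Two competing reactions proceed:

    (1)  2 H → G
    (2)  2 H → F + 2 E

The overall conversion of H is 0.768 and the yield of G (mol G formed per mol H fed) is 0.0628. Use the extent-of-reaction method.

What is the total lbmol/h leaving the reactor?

919 lbmol/h

Yield of G: 1ξ₁ / 730 = 0.0628 → ξ₁ = 45.84 lbmol/h.
Conversion of H: 2ξ₁ + 2ξ₂ = 0.768 × 730 = 560.6 → ξ₂ = 234.5 lbmol/h.
Outlet amounts (n = n₀ + Σ ν·ξ):
  H: 730 − 2(45.84) − 2(234.5) = 169.4
  G: 0 + 1(45.84) = 45.84
  F: 0 + 1(234.5) = 234.5
  E: 0 + 2(234.5) = 469
Total out = 169.4 + 45.84 + 234.5 + 469 = 918.6 lbmol/h.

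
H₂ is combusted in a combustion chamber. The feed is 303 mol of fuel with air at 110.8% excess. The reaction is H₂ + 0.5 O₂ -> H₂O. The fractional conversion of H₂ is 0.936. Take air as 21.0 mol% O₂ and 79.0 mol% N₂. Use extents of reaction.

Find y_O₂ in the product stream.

0.106

Stoichiometric O₂ = 0.5 × 303 = 151.5 mol; O₂ fed = 151.5 × 2.108 = 319.4 mol.
N₂ fed = 319.4 × 79/21 = 1201 mol.
Fuel reacted = 0.936 × 303 → ξ = 283.6 mol.
Outlet (n = n₀ + ν ξ):
  H₂: 303 − 1(283.6) = 19.39
  O₂: 319.4 − 0.5(283.6) = 177.6
  N₂: 1201 (inert)
  H₂O: 0 + 1(283.6) = 283.6
Total out = 1682 mol; y_O₂ = 177.6 / 1682 = 0.1056.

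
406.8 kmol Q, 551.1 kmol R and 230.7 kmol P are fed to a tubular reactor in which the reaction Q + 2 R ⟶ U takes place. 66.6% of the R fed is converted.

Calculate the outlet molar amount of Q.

R reacted = 0.666 × 551.1 = 367 kmol; ν_R = −2, so ξ = 367/2 = 183.5 kmol.
Outlet amounts (n = n₀ + ν ξ):
  Q: 406.8 − 1(183.5) = 223.3
  R: 551.1 − 2(183.5) = 184.1
  U: 0 + 1(183.5) = 183.5
  P: 230.7 (inert)

223 kmol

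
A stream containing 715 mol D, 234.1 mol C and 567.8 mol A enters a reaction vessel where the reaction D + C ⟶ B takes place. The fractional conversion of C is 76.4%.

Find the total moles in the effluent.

C reacted = 0.764 × 234.1 = 178.9 mol; ν_C = −1, so ξ = 178.9/1 = 178.9 mol.
Outlet amounts (n = n₀ + ν ξ):
  D: 715 − 1(178.9) = 536.1
  C: 234.1 − 1(178.9) = 55.25
  B: 0 + 1(178.9) = 178.9
  A: 567.8 (inert)
Total out = 536.1 + 55.25 + 178.9 + 567.8 = 1338 mol.

1340 mol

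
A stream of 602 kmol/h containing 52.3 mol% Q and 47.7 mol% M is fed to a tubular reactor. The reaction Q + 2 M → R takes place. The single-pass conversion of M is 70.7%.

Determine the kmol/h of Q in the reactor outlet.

M reacted = 0.707 × 287.2 = 203 kmol/h; ν_M = −2, so ξ = 203/2 = 101.5 kmol/h.
Outlet amounts (n = n₀ + ν ξ):
  Q: 314.8 − 1(101.5) = 213.3
  M: 287.2 − 2(101.5) = 84.14
  R: 0 + 1(101.5) = 101.5

213 kmol/h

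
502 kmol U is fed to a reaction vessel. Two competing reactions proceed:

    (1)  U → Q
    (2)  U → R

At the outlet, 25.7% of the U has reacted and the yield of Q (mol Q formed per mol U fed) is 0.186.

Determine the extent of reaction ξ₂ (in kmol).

ξ₂ = 35.6 kmol

Yield of Q: 1ξ₁ / 502 = 0.186 → ξ₁ = 93.37 kmol.
Conversion of U: 1ξ₁ + 1ξ₂ = 0.257 × 502 = 129 → ξ₂ = 35.64 kmol.
Outlet amounts (n = n₀ + Σ ν·ξ):
  U: 502 − 1(93.37) − 1(35.64) = 373
  Q: 0 + 1(93.37) = 93.37
  R: 0 + 1(35.64) = 35.64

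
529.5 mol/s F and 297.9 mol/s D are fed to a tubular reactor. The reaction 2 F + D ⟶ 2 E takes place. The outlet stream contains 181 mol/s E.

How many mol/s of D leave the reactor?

207 mol/s

For E: n = n₀ + 2ξ → 181 = 0 + 2ξ, giving ξ = 90.5 mol/s.
Outlet amounts (n = n₀ + ν ξ):
  F: 529.5 − 2(90.5) = 348.5
  D: 297.9 − 1(90.5) = 207.4
  E: 0 + 2(90.5) = 181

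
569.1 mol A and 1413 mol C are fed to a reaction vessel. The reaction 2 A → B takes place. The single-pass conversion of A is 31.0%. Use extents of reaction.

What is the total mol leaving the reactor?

A reacted = 0.31 × 569.1 = 176.4 mol; ν_A = −2, so ξ = 176.4/2 = 88.21 mol.
Outlet amounts (n = n₀ + ν ξ):
  A: 569.1 − 2(88.21) = 392.7
  B: 0 + 1(88.21) = 88.21
  C: 1413 (inert)
Total out = 392.7 + 88.21 + 1413 = 1894 mol.

1890 mol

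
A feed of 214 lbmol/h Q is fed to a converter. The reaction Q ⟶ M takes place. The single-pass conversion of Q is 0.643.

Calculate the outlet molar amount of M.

Q reacted = 0.643 × 214 = 137.6 lbmol/h; ν_Q = −1, so ξ = 137.6/1 = 137.6 lbmol/h.
Outlet amounts (n = n₀ + ν ξ):
  Q: 214 − 1(137.6) = 76.4
  M: 0 + 1(137.6) = 137.6

138 lbmol/h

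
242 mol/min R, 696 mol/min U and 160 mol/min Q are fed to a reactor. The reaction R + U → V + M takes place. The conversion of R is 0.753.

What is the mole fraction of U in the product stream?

0.468

R reacted = 0.753 × 242 = 182.2 mol/min; ν_R = −1, so ξ = 182.2/1 = 182.2 mol/min.
Outlet amounts (n = n₀ + ν ξ):
  R: 242 − 1(182.2) = 59.77
  U: 696 − 1(182.2) = 513.8
  V: 0 + 1(182.2) = 182.2
  M: 0 + 1(182.2) = 182.2
  Q: 160 (inert)
Total out = 1098 mol/min; y_U = 513.8 / 1098 = 0.4679.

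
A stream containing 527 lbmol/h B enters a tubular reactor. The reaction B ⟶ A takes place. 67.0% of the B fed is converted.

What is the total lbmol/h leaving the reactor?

527 lbmol/h

B reacted = 0.67 × 527 = 353.1 lbmol/h; ν_B = −1, so ξ = 353.1/1 = 353.1 lbmol/h.
Outlet amounts (n = n₀ + ν ξ):
  B: 527 − 1(353.1) = 173.9
  A: 0 + 1(353.1) = 353.1
Total out = 173.9 + 353.1 = 527 lbmol/h.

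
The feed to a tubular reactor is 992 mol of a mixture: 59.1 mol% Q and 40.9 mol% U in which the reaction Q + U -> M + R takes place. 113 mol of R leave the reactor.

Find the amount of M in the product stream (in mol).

113 mol

For R: n = n₀ + 1ξ → 113 = 0 + 1ξ, giving ξ = 113 mol.
Outlet amounts (n = n₀ + ν ξ):
  Q: 586.3 − 1(113) = 473.3
  U: 405.7 − 1(113) = 292.7
  M: 0 + 1(113) = 113
  R: 0 + 1(113) = 113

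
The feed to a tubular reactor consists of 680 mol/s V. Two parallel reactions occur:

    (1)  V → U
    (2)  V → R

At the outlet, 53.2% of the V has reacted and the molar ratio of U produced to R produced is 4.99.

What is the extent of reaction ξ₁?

ξ₁ = 301 mol/s

Conversion of V: V consumed = 0.532 × 680 = 361.8 mol/s = 1ξ₁ + 1ξ₂.
Selectivity: 1ξ₁ / (1ξ₂) = 4.99 → ξ₁ = 4.99 ξ₂.
Substitute: (1·4.99 + 1) ξ₂ = 361.8 → ξ₂ = 60.39 mol/s, ξ₁ = 301.4 mol/s.
Outlet amounts (n = n₀ + Σ ν·ξ):
  V: 680 − 1(301.4) − 1(60.39) = 318.2
  U: 0 + 1(301.4) = 301.4
  R: 0 + 1(60.39) = 60.39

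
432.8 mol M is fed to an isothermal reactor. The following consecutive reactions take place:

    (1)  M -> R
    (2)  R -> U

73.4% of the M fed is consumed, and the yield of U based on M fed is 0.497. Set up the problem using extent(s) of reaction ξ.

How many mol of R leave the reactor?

Conversion of M: M consumed = 1ξ₁ = 0.734 × 432.8 → ξ₁ = 317.7 mol.
Yield of U: 1ξ₂ / 432.8 = 0.497 → ξ₂ = 215.1 mol.
Outlet amounts (n = n₀ + Σ ν·ξ):
  M: 432.8 − 1(317.7) = 115.1
  R: 0 + 1(317.7) − 1(215.1) = 102.6
  U: 0 + 1(215.1) = 215.1

103 mol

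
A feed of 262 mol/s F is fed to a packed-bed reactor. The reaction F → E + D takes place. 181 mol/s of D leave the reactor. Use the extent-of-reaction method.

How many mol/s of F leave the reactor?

For D: n = n₀ + 1ξ → 181 = 0 + 1ξ, giving ξ = 181 mol/s.
Outlet amounts (n = n₀ + ν ξ):
  F: 262 − 1(181) = 81
  E: 0 + 1(181) = 181
  D: 0 + 1(181) = 181

81 mol/s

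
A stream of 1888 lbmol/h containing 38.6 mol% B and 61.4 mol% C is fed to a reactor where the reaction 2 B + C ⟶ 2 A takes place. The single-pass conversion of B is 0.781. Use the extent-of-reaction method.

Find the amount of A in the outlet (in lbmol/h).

B reacted = 0.781 × 728.8 = 569.2 lbmol/h; ν_B = −2, so ξ = 569.2/2 = 284.6 lbmol/h.
Outlet amounts (n = n₀ + ν ξ):
  B: 728.8 − 2(284.6) = 159.6
  C: 1159 − 1(284.6) = 874.6
  A: 0 + 2(284.6) = 569.2

569 lbmol/h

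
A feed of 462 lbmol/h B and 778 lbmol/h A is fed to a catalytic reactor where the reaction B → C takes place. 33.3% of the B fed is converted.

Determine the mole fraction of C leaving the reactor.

B reacted = 0.333 × 462 = 153.8 lbmol/h; ν_B = −1, so ξ = 153.8/1 = 153.8 lbmol/h.
Outlet amounts (n = n₀ + ν ξ):
  B: 462 − 1(153.8) = 308.2
  C: 0 + 1(153.8) = 153.8
  A: 778 (inert)
Total out = 1240 lbmol/h; y_C = 153.8 / 1240 = 0.1241.

0.124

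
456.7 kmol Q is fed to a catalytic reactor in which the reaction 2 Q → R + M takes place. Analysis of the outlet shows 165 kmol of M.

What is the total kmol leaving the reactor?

For M: n = n₀ + 1ξ → 165 = 0 + 1ξ, giving ξ = 165 kmol.
Outlet amounts (n = n₀ + ν ξ):
  Q: 456.7 − 2(165) = 126.7
  R: 0 + 1(165) = 165
  M: 0 + 1(165) = 165
Total out = 126.7 + 165 + 165 = 456.7 kmol.

457 kmol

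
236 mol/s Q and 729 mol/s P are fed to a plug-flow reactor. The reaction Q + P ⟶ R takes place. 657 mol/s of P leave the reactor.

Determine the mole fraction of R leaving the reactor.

0.0806

For P: n = n₀ − 1ξ → 657 = 729 − 1ξ, giving ξ = 72 mol/s.
Outlet amounts (n = n₀ + ν ξ):
  Q: 236 − 1(72) = 164
  P: 729 − 1(72) = 657
  R: 0 + 1(72) = 72
Total out = 893 mol/s; y_R = 72 / 893 = 0.08063.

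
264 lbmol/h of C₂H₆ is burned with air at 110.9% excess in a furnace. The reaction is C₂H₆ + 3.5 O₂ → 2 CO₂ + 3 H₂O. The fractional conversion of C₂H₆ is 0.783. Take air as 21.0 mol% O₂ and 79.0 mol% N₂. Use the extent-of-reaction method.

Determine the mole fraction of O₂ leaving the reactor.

Stoichiometric O₂ = 3.5 × 264 = 924 lbmol/h; O₂ fed = 924 × 2.109 = 1949 lbmol/h.
N₂ fed = 1949 × 79/21 = 7331 lbmol/h.
Fuel reacted = 0.783 × 264 → ξ = 206.7 lbmol/h.
Outlet (n = n₀ + ν ξ):
  C₂H₆: 264 − 1(206.7) = 57.29
  O₂: 1949 − 3.5(206.7) = 1225
  N₂: 7331 (inert)
  CO₂: 0 + 2(206.7) = 413.4
  H₂O: 0 + 3(206.7) = 620.1
Total out = 9647 lbmol/h; y_O₂ = 1225 / 9647 = 0.127.

0.127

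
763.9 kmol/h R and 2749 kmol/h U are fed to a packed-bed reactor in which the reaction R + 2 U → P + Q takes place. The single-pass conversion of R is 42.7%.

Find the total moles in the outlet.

3190 kmol/h

R reacted = 0.427 × 763.9 = 326.2 kmol/h; ν_R = −1, so ξ = 326.2/1 = 326.2 kmol/h.
Outlet amounts (n = n₀ + ν ξ):
  R: 763.9 − 1(326.2) = 437.7
  U: 2749 − 2(326.2) = 2097
  P: 0 + 1(326.2) = 326.2
  Q: 0 + 1(326.2) = 326.2
Total out = 437.7 + 2097 + 326.2 + 326.2 = 3187 kmol/h.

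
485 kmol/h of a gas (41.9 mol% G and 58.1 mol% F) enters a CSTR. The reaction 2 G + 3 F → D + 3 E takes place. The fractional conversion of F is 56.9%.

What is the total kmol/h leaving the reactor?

432 kmol/h

F reacted = 0.569 × 281.8 = 160.3 kmol/h; ν_F = −3, so ξ = 160.3/3 = 53.45 kmol/h.
Outlet amounts (n = n₀ + ν ξ):
  G: 203.2 − 2(53.45) = 96.32
  F: 281.8 − 3(53.45) = 121.4
  D: 0 + 1(53.45) = 53.45
  E: 0 + 3(53.45) = 160.3
Total out = 96.32 + 121.4 + 53.45 + 160.3 = 431.6 kmol/h.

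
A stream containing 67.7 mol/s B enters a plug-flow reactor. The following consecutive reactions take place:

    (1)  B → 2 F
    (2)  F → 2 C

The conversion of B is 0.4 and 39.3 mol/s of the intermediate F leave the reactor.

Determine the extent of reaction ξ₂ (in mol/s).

ξ₂ = 14.9 mol/s

Conversion of B: B consumed = 1ξ₁ = 0.4 × 67.7 → ξ₁ = 27.08 mol/s.
F balance: n_F = 0 + 2ξ₁ − 1ξ₂ = 39.3 → ξ₂ = (2·27.08 − 39.3)/1 = 14.86 mol/s.
Outlet amounts (n = n₀ + Σ ν·ξ):
  B: 67.7 − 1(27.08) = 40.62
  F: 0 + 2(27.08) − 1(14.86) = 39.3
  C: 0 + 2(14.86) = 29.72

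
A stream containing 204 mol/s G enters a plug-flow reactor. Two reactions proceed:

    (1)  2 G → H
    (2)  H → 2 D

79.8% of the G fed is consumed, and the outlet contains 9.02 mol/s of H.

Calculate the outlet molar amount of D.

Conversion of G: G consumed = 2ξ₁ = 0.798 × 204 → ξ₁ = 81.4 mol/s.
H balance: n_H = 0 + 1ξ₁ − 1ξ₂ = 9.02 → ξ₂ = (1·81.4 − 9.02)/1 = 72.38 mol/s.
Outlet amounts (n = n₀ + Σ ν·ξ):
  G: 204 − 2(81.4) = 41.21
  H: 0 + 1(81.4) − 1(72.38) = 9.02
  D: 0 + 2(72.38) = 144.8

145 mol/s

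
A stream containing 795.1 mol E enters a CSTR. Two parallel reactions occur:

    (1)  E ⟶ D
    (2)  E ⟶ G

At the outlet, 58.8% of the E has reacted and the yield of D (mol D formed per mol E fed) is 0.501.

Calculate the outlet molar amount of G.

69.2 mol

Yield of D: 1ξ₁ / 795.1 = 0.501 → ξ₁ = 398.3 mol.
Conversion of E: 1ξ₁ + 1ξ₂ = 0.588 × 795.1 = 467.5 → ξ₂ = 69.17 mol.
Outlet amounts (n = n₀ + Σ ν·ξ):
  E: 795.1 − 1(398.3) − 1(69.17) = 327.6
  D: 0 + 1(398.3) = 398.3
  G: 0 + 1(69.17) = 69.17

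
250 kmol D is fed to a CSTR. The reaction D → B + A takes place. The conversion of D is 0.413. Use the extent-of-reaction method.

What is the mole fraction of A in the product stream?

0.292

D reacted = 0.413 × 250 = 103.2 kmol; ν_D = −1, so ξ = 103.2/1 = 103.2 kmol.
Outlet amounts (n = n₀ + ν ξ):
  D: 250 − 1(103.2) = 146.8
  B: 0 + 1(103.2) = 103.2
  A: 0 + 1(103.2) = 103.2
Total out = 353.2 kmol; y_A = 103.2 / 353.2 = 0.2923.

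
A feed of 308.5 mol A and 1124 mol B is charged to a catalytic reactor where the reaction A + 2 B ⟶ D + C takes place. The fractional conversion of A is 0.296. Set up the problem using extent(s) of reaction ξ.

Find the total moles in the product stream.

A reacted = 0.296 × 308.5 = 91.32 mol; ν_A = −1, so ξ = 91.32/1 = 91.32 mol.
Outlet amounts (n = n₀ + ν ξ):
  A: 308.5 − 1(91.32) = 217.2
  B: 1124 − 2(91.32) = 941.4
  D: 0 + 1(91.32) = 91.32
  C: 0 + 1(91.32) = 91.32
Total out = 217.2 + 941.4 + 91.32 + 91.32 = 1341 mol.

1340 mol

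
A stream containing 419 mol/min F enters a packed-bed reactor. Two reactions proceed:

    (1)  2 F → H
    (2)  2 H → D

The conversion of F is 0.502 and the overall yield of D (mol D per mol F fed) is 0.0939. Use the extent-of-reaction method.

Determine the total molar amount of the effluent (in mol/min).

274 mol/min

Conversion of F: F consumed = 2ξ₁ = 0.502 × 419 → ξ₁ = 105.2 mol/min.
Yield of D: 1ξ₂ / 419 = 0.0939 → ξ₂ = 39.34 mol/min.
Outlet amounts (n = n₀ + Σ ν·ξ):
  F: 419 − 2(105.2) = 208.7
  H: 0 + 1(105.2) − 2(39.34) = 26.48
  D: 0 + 1(39.34) = 39.34
Total out = 208.7 + 26.48 + 39.34 = 274.5 mol/min.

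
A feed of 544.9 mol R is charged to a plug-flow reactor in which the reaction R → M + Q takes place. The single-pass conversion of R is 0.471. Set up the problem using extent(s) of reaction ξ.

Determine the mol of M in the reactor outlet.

257 mol

R reacted = 0.471 × 544.9 = 256.6 mol; ν_R = −1, so ξ = 256.6/1 = 256.6 mol.
Outlet amounts (n = n₀ + ν ξ):
  R: 544.9 − 1(256.6) = 288.3
  M: 0 + 1(256.6) = 256.6
  Q: 0 + 1(256.6) = 256.6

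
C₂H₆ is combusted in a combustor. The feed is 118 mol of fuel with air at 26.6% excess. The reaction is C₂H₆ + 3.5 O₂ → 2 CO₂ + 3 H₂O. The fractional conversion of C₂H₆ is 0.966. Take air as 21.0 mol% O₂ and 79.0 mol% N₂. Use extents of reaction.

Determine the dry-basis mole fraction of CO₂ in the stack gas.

Stoichiometric O₂ = 3.5 × 118 = 413 mol; O₂ fed = 413 × 1.266 = 522.9 mol.
N₂ fed = 522.9 × 79/21 = 1967 mol.
Fuel reacted = 0.966 × 118 → ξ = 114 mol.
Outlet (n = n₀ + ν ξ):
  C₂H₆: 118 − 1(114) = 4.012
  O₂: 522.9 − 3.5(114) = 123.9
  N₂: 1967 (inert)
  CO₂: 0 + 2(114) = 228
  H₂O: 0 + 3(114) = 342
Dry total = 2323 mol; y_CO₂ (dry) = 228 / 2323 = 0.09815.

0.0981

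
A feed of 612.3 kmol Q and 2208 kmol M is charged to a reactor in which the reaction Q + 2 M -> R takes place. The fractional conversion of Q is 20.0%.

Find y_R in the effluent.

Q reacted = 0.2 × 612.3 = 122.5 kmol; ν_Q = −1, so ξ = 122.5/1 = 122.5 kmol.
Outlet amounts (n = n₀ + ν ξ):
  Q: 612.3 − 1(122.5) = 489.8
  M: 2208 − 2(122.5) = 1963
  R: 0 + 1(122.5) = 122.5
Total out = 2575 kmol; y_R = 122.5 / 2575 = 0.04755.

0.0476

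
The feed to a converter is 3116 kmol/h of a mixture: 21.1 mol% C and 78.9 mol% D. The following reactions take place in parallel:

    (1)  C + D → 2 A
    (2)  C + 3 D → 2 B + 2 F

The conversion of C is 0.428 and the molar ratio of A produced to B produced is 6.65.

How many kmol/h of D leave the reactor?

Conversion of C: C consumed = 0.428 × 657.5 = 281.4 kmol/h = 1ξ₁ + 1ξ₂.
Selectivity: 2ξ₁ / (2ξ₂) = 6.65 → ξ₁ = 6.65 ξ₂.
Substitute: (1·6.65 + 1) ξ₂ = 281.4 → ξ₂ = 36.78 kmol/h, ξ₁ = 244.6 kmol/h.
Outlet amounts (n = n₀ + Σ ν·ξ):
  C: 657.5 − 1(244.6) − 1(36.78) = 376.1
  D: 2459 − 1(244.6) − 3(36.78) = 2104
  A: 0 + 2(244.6) = 489.2
  B: 0 + 2(36.78) = 73.57
  F: 0 + 2(36.78) = 73.57

2100 kmol/h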